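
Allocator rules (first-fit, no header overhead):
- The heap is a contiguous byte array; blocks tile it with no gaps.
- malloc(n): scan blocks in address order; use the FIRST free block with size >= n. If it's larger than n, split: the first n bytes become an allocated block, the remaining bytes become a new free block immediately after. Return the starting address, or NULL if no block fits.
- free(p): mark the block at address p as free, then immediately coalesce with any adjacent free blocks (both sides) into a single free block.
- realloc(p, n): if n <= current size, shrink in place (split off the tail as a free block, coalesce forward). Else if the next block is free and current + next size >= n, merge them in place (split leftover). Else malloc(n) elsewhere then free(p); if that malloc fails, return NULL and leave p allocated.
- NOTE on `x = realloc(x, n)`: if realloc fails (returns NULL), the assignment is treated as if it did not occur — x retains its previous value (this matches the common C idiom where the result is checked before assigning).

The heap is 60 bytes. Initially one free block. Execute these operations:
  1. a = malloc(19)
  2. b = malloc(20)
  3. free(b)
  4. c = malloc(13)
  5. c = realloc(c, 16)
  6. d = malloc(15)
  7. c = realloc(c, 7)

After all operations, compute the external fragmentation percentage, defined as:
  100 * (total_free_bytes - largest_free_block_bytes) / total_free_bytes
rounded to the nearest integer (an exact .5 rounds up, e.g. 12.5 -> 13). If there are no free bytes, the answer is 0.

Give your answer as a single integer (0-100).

Op 1: a = malloc(19) -> a = 0; heap: [0-18 ALLOC][19-59 FREE]
Op 2: b = malloc(20) -> b = 19; heap: [0-18 ALLOC][19-38 ALLOC][39-59 FREE]
Op 3: free(b) -> (freed b); heap: [0-18 ALLOC][19-59 FREE]
Op 4: c = malloc(13) -> c = 19; heap: [0-18 ALLOC][19-31 ALLOC][32-59 FREE]
Op 5: c = realloc(c, 16) -> c = 19; heap: [0-18 ALLOC][19-34 ALLOC][35-59 FREE]
Op 6: d = malloc(15) -> d = 35; heap: [0-18 ALLOC][19-34 ALLOC][35-49 ALLOC][50-59 FREE]
Op 7: c = realloc(c, 7) -> c = 19; heap: [0-18 ALLOC][19-25 ALLOC][26-34 FREE][35-49 ALLOC][50-59 FREE]
Free blocks: [9 10] total_free=19 largest=10 -> 100*(19-10)/19 = 900/19 ≈ 47.368 -> rounds to 47

Answer: 47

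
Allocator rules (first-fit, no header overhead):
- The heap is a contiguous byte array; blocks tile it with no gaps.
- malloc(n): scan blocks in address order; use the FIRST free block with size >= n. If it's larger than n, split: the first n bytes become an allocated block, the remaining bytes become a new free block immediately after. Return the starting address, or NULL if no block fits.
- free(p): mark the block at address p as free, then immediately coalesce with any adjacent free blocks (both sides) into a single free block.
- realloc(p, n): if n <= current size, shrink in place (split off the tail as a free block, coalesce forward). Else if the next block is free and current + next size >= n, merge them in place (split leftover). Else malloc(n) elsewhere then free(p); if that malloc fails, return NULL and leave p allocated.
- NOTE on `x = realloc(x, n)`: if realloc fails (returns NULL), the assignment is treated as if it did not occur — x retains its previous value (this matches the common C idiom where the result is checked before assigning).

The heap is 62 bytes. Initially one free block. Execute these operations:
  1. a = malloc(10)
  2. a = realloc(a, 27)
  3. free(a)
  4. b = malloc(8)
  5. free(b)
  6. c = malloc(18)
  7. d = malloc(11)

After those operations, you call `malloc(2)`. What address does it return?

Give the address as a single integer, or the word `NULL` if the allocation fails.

Answer: 29

Derivation:
Op 1: a = malloc(10) -> a = 0; heap: [0-9 ALLOC][10-61 FREE]
Op 2: a = realloc(a, 27) -> a = 0; heap: [0-26 ALLOC][27-61 FREE]
Op 3: free(a) -> (freed a); heap: [0-61 FREE]
Op 4: b = malloc(8) -> b = 0; heap: [0-7 ALLOC][8-61 FREE]
Op 5: free(b) -> (freed b); heap: [0-61 FREE]
Op 6: c = malloc(18) -> c = 0; heap: [0-17 ALLOC][18-61 FREE]
Op 7: d = malloc(11) -> d = 18; heap: [0-17 ALLOC][18-28 ALLOC][29-61 FREE]
malloc(2): first-fit scan over [0-17 ALLOC][18-28 ALLOC][29-61 FREE] -> 29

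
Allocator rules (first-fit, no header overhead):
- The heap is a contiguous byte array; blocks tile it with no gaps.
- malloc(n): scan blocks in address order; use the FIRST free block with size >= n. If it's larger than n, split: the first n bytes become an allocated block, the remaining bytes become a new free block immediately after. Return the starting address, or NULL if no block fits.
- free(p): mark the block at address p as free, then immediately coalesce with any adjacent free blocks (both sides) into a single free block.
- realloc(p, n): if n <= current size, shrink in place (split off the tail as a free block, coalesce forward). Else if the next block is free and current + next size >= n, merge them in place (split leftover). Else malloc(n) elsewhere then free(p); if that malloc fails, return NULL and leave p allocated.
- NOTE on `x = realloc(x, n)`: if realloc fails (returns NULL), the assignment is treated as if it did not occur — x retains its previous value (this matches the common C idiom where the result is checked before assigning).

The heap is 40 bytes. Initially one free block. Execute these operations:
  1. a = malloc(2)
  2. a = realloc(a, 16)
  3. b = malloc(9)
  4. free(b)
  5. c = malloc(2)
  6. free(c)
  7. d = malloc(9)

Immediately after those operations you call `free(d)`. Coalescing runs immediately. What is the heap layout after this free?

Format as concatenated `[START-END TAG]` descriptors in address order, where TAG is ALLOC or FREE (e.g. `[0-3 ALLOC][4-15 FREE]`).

Op 1: a = malloc(2) -> a = 0; heap: [0-1 ALLOC][2-39 FREE]
Op 2: a = realloc(a, 16) -> a = 0; heap: [0-15 ALLOC][16-39 FREE]
Op 3: b = malloc(9) -> b = 16; heap: [0-15 ALLOC][16-24 ALLOC][25-39 FREE]
Op 4: free(b) -> (freed b); heap: [0-15 ALLOC][16-39 FREE]
Op 5: c = malloc(2) -> c = 16; heap: [0-15 ALLOC][16-17 ALLOC][18-39 FREE]
Op 6: free(c) -> (freed c); heap: [0-15 ALLOC][16-39 FREE]
Op 7: d = malloc(9) -> d = 16; heap: [0-15 ALLOC][16-24 ALLOC][25-39 FREE]
free(d): d = 16 -> block [16-24 ALLOC]; mark free, coalesce with adjacent free neighbors -> [0-15 ALLOC][16-39 FREE]

Answer: [0-15 ALLOC][16-39 FREE]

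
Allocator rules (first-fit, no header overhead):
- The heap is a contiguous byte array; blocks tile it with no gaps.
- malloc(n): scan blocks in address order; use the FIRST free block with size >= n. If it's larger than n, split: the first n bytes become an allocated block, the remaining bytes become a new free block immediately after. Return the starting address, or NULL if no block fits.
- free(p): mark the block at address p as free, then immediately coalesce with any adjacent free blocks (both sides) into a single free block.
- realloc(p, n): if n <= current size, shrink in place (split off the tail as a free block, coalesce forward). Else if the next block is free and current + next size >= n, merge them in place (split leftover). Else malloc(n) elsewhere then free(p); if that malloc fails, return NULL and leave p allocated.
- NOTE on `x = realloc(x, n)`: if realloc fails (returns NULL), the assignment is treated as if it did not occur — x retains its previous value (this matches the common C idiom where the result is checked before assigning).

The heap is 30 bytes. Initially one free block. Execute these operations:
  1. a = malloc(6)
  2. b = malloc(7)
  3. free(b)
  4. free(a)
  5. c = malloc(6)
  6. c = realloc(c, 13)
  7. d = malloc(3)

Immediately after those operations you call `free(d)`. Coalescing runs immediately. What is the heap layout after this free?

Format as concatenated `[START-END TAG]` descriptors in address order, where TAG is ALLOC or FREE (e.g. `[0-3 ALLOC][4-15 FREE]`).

Op 1: a = malloc(6) -> a = 0; heap: [0-5 ALLOC][6-29 FREE]
Op 2: b = malloc(7) -> b = 6; heap: [0-5 ALLOC][6-12 ALLOC][13-29 FREE]
Op 3: free(b) -> (freed b); heap: [0-5 ALLOC][6-29 FREE]
Op 4: free(a) -> (freed a); heap: [0-29 FREE]
Op 5: c = malloc(6) -> c = 0; heap: [0-5 ALLOC][6-29 FREE]
Op 6: c = realloc(c, 13) -> c = 0; heap: [0-12 ALLOC][13-29 FREE]
Op 7: d = malloc(3) -> d = 13; heap: [0-12 ALLOC][13-15 ALLOC][16-29 FREE]
free(d): d = 13 -> block [13-15 ALLOC]; mark free, coalesce with adjacent free neighbors -> [0-12 ALLOC][13-29 FREE]

Answer: [0-12 ALLOC][13-29 FREE]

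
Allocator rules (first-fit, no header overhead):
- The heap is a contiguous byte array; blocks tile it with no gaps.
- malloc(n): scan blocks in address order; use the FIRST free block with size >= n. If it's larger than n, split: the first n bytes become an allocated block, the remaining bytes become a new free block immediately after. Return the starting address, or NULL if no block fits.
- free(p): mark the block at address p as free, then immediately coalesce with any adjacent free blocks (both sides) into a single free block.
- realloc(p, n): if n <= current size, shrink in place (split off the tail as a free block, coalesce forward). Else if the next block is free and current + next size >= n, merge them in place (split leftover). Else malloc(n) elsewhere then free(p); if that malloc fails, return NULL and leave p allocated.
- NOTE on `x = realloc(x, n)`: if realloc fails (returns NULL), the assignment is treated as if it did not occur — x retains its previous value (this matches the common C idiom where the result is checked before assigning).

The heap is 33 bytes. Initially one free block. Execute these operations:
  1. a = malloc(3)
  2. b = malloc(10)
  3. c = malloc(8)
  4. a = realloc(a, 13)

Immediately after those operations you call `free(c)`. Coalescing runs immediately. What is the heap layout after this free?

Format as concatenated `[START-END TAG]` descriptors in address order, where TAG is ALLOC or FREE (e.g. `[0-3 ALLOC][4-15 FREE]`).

Op 1: a = malloc(3) -> a = 0; heap: [0-2 ALLOC][3-32 FREE]
Op 2: b = malloc(10) -> b = 3; heap: [0-2 ALLOC][3-12 ALLOC][13-32 FREE]
Op 3: c = malloc(8) -> c = 13; heap: [0-2 ALLOC][3-12 ALLOC][13-20 ALLOC][21-32 FREE]
Op 4: a = realloc(a, 13) -> NULL (a unchanged); heap: [0-2 ALLOC][3-12 ALLOC][13-20 ALLOC][21-32 FREE]
free(c): c = 13 -> block [13-20 ALLOC]; mark free, coalesce with adjacent free neighbors -> [0-2 ALLOC][3-12 ALLOC][13-32 FREE]

Answer: [0-2 ALLOC][3-12 ALLOC][13-32 FREE]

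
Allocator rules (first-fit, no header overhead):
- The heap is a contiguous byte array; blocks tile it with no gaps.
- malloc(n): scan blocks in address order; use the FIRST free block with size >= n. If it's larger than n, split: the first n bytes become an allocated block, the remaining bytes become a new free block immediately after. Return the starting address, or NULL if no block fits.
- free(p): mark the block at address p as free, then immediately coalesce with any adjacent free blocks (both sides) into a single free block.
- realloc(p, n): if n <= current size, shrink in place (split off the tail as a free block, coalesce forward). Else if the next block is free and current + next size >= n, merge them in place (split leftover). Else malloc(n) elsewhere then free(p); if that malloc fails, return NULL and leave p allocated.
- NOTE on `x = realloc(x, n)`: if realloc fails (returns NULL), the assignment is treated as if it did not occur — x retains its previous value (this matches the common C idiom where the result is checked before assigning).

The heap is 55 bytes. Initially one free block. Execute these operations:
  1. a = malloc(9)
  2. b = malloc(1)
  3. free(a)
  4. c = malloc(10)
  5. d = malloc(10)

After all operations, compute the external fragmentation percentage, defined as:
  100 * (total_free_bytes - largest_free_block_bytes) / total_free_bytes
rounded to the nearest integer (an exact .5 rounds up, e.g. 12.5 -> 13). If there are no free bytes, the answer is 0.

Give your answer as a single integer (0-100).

Answer: 26

Derivation:
Op 1: a = malloc(9) -> a = 0; heap: [0-8 ALLOC][9-54 FREE]
Op 2: b = malloc(1) -> b = 9; heap: [0-8 ALLOC][9-9 ALLOC][10-54 FREE]
Op 3: free(a) -> (freed a); heap: [0-8 FREE][9-9 ALLOC][10-54 FREE]
Op 4: c = malloc(10) -> c = 10; heap: [0-8 FREE][9-9 ALLOC][10-19 ALLOC][20-54 FREE]
Op 5: d = malloc(10) -> d = 20; heap: [0-8 FREE][9-9 ALLOC][10-19 ALLOC][20-29 ALLOC][30-54 FREE]
Free blocks: [9 25] total_free=34 largest=25 -> 100*(34-25)/34 = 900/34 ≈ 26.471 -> rounds to 26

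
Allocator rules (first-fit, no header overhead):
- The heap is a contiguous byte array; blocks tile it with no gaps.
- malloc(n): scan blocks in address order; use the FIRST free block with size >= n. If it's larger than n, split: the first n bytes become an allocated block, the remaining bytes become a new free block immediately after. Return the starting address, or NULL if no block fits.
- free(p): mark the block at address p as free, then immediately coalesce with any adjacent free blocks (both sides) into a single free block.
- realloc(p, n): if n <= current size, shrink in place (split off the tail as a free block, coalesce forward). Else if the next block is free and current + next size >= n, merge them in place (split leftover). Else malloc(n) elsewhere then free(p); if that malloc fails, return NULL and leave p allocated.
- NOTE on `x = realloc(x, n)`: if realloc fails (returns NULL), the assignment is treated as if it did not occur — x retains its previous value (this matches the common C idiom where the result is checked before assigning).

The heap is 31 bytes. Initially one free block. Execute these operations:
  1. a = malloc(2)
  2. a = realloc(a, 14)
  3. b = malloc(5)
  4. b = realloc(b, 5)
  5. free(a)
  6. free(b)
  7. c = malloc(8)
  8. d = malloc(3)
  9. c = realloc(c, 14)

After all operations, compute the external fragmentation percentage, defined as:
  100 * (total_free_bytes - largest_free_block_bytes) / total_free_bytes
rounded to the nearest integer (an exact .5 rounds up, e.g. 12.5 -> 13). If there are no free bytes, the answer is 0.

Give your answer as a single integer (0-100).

Op 1: a = malloc(2) -> a = 0; heap: [0-1 ALLOC][2-30 FREE]
Op 2: a = realloc(a, 14) -> a = 0; heap: [0-13 ALLOC][14-30 FREE]
Op 3: b = malloc(5) -> b = 14; heap: [0-13 ALLOC][14-18 ALLOC][19-30 FREE]
Op 4: b = realloc(b, 5) -> b = 14; heap: [0-13 ALLOC][14-18 ALLOC][19-30 FREE]
Op 5: free(a) -> (freed a); heap: [0-13 FREE][14-18 ALLOC][19-30 FREE]
Op 6: free(b) -> (freed b); heap: [0-30 FREE]
Op 7: c = malloc(8) -> c = 0; heap: [0-7 ALLOC][8-30 FREE]
Op 8: d = malloc(3) -> d = 8; heap: [0-7 ALLOC][8-10 ALLOC][11-30 FREE]
Op 9: c = realloc(c, 14) -> c = 11; heap: [0-7 FREE][8-10 ALLOC][11-24 ALLOC][25-30 FREE]
Free blocks: [8 6] total_free=14 largest=8 -> 100*(14-8)/14 = 600/14 ≈ 42.857 -> rounds to 43

Answer: 43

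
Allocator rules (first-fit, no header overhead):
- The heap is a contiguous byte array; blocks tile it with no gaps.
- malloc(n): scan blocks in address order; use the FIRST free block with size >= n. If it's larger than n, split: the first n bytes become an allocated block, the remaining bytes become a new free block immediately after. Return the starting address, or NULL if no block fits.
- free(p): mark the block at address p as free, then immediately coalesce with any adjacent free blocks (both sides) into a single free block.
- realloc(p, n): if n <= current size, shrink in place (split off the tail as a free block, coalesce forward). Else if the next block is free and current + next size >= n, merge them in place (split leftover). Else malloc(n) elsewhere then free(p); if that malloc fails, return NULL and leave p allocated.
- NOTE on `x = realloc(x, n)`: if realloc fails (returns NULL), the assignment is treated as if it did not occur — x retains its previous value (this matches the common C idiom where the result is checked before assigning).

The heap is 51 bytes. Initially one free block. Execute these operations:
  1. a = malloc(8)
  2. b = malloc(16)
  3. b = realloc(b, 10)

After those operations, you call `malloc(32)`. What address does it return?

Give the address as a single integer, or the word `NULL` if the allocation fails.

Answer: 18

Derivation:
Op 1: a = malloc(8) -> a = 0; heap: [0-7 ALLOC][8-50 FREE]
Op 2: b = malloc(16) -> b = 8; heap: [0-7 ALLOC][8-23 ALLOC][24-50 FREE]
Op 3: b = realloc(b, 10) -> b = 8; heap: [0-7 ALLOC][8-17 ALLOC][18-50 FREE]
malloc(32): first-fit scan over [0-7 ALLOC][8-17 ALLOC][18-50 FREE] -> 18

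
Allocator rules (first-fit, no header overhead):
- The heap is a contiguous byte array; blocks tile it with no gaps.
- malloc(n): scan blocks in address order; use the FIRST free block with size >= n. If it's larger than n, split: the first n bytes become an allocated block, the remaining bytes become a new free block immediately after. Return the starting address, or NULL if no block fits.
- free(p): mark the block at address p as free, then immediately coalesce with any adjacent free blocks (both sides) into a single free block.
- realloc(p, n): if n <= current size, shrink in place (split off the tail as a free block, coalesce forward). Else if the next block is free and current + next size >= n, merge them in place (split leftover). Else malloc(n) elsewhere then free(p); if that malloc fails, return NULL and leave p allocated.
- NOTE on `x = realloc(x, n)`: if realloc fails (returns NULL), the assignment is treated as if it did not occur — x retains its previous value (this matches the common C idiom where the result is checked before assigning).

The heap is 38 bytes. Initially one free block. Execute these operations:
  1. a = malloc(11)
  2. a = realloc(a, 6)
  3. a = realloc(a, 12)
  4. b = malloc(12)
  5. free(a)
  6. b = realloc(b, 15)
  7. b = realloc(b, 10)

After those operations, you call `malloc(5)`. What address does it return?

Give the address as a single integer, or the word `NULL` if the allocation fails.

Answer: 0

Derivation:
Op 1: a = malloc(11) -> a = 0; heap: [0-10 ALLOC][11-37 FREE]
Op 2: a = realloc(a, 6) -> a = 0; heap: [0-5 ALLOC][6-37 FREE]
Op 3: a = realloc(a, 12) -> a = 0; heap: [0-11 ALLOC][12-37 FREE]
Op 4: b = malloc(12) -> b = 12; heap: [0-11 ALLOC][12-23 ALLOC][24-37 FREE]
Op 5: free(a) -> (freed a); heap: [0-11 FREE][12-23 ALLOC][24-37 FREE]
Op 6: b = realloc(b, 15) -> b = 12; heap: [0-11 FREE][12-26 ALLOC][27-37 FREE]
Op 7: b = realloc(b, 10) -> b = 12; heap: [0-11 FREE][12-21 ALLOC][22-37 FREE]
malloc(5): first-fit scan over [0-11 FREE][12-21 ALLOC][22-37 FREE] -> 0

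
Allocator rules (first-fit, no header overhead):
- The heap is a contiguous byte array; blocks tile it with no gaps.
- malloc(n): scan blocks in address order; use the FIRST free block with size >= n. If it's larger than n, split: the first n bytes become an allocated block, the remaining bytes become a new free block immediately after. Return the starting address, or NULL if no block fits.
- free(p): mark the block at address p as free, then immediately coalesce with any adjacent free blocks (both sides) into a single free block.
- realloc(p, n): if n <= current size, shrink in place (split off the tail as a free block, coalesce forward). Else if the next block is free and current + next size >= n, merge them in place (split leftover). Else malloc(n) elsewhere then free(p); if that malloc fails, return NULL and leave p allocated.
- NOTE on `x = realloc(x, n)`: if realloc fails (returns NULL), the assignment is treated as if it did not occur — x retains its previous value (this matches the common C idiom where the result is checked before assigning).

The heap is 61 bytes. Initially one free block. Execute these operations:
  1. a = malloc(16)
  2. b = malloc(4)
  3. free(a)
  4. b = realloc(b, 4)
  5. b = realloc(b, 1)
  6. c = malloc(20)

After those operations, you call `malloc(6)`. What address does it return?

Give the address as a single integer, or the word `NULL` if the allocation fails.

Answer: 0

Derivation:
Op 1: a = malloc(16) -> a = 0; heap: [0-15 ALLOC][16-60 FREE]
Op 2: b = malloc(4) -> b = 16; heap: [0-15 ALLOC][16-19 ALLOC][20-60 FREE]
Op 3: free(a) -> (freed a); heap: [0-15 FREE][16-19 ALLOC][20-60 FREE]
Op 4: b = realloc(b, 4) -> b = 16; heap: [0-15 FREE][16-19 ALLOC][20-60 FREE]
Op 5: b = realloc(b, 1) -> b = 16; heap: [0-15 FREE][16-16 ALLOC][17-60 FREE]
Op 6: c = malloc(20) -> c = 17; heap: [0-15 FREE][16-16 ALLOC][17-36 ALLOC][37-60 FREE]
malloc(6): first-fit scan over [0-15 FREE][16-16 ALLOC][17-36 ALLOC][37-60 FREE] -> 0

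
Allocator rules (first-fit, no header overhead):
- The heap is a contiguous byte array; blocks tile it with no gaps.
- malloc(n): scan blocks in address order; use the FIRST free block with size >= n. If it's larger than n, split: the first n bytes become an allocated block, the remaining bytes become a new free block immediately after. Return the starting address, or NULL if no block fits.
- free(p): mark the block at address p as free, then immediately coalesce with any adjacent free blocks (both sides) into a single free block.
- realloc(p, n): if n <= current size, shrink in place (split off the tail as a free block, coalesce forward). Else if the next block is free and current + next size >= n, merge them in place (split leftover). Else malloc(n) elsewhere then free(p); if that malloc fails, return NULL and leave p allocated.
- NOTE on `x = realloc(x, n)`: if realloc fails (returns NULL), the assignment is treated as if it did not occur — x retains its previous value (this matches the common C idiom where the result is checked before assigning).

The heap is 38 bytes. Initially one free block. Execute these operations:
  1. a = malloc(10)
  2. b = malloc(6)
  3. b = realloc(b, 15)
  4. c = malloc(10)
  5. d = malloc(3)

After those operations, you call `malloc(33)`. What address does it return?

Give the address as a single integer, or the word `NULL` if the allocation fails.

Op 1: a = malloc(10) -> a = 0; heap: [0-9 ALLOC][10-37 FREE]
Op 2: b = malloc(6) -> b = 10; heap: [0-9 ALLOC][10-15 ALLOC][16-37 FREE]
Op 3: b = realloc(b, 15) -> b = 10; heap: [0-9 ALLOC][10-24 ALLOC][25-37 FREE]
Op 4: c = malloc(10) -> c = 25; heap: [0-9 ALLOC][10-24 ALLOC][25-34 ALLOC][35-37 FREE]
Op 5: d = malloc(3) -> d = 35; heap: [0-9 ALLOC][10-24 ALLOC][25-34 ALLOC][35-37 ALLOC]
malloc(33): first-fit scan over [0-9 ALLOC][10-24 ALLOC][25-34 ALLOC][35-37 ALLOC] -> NULL

Answer: NULL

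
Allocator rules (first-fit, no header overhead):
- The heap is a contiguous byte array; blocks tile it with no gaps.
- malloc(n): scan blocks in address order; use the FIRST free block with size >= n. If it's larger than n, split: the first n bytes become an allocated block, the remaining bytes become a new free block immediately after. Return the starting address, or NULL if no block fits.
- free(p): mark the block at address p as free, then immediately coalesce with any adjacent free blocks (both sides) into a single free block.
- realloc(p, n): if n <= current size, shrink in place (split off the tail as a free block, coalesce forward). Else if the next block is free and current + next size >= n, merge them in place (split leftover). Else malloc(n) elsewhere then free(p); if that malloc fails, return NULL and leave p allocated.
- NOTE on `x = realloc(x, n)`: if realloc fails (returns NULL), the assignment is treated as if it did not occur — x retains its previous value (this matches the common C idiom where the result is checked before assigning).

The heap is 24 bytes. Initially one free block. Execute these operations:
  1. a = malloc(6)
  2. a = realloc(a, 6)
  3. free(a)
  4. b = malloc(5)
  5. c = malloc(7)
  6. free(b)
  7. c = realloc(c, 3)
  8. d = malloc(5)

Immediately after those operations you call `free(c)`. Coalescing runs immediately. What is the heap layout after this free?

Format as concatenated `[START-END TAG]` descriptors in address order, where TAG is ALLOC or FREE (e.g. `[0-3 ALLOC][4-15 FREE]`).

Answer: [0-4 ALLOC][5-23 FREE]

Derivation:
Op 1: a = malloc(6) -> a = 0; heap: [0-5 ALLOC][6-23 FREE]
Op 2: a = realloc(a, 6) -> a = 0; heap: [0-5 ALLOC][6-23 FREE]
Op 3: free(a) -> (freed a); heap: [0-23 FREE]
Op 4: b = malloc(5) -> b = 0; heap: [0-4 ALLOC][5-23 FREE]
Op 5: c = malloc(7) -> c = 5; heap: [0-4 ALLOC][5-11 ALLOC][12-23 FREE]
Op 6: free(b) -> (freed b); heap: [0-4 FREE][5-11 ALLOC][12-23 FREE]
Op 7: c = realloc(c, 3) -> c = 5; heap: [0-4 FREE][5-7 ALLOC][8-23 FREE]
Op 8: d = malloc(5) -> d = 0; heap: [0-4 ALLOC][5-7 ALLOC][8-23 FREE]
free(c): c = 5 -> block [5-7 ALLOC]; mark free, coalesce with adjacent free neighbors -> [0-4 ALLOC][5-23 FREE]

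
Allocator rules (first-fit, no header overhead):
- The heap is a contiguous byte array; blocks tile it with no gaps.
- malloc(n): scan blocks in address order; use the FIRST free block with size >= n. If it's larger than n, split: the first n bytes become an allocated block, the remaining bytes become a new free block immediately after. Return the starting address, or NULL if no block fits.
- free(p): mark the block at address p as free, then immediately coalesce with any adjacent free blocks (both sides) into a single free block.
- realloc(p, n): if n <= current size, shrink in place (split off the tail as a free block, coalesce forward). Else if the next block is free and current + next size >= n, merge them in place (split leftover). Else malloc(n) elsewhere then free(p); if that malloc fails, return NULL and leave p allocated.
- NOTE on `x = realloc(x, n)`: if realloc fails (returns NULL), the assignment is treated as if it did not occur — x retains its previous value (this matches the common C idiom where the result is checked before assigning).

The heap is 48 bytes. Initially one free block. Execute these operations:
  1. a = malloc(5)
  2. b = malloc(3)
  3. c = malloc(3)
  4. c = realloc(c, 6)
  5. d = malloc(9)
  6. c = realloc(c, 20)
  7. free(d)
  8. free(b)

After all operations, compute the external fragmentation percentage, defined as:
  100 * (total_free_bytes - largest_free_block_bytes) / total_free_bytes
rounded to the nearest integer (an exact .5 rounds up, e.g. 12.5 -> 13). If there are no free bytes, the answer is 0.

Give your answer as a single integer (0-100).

Answer: 22

Derivation:
Op 1: a = malloc(5) -> a = 0; heap: [0-4 ALLOC][5-47 FREE]
Op 2: b = malloc(3) -> b = 5; heap: [0-4 ALLOC][5-7 ALLOC][8-47 FREE]
Op 3: c = malloc(3) -> c = 8; heap: [0-4 ALLOC][5-7 ALLOC][8-10 ALLOC][11-47 FREE]
Op 4: c = realloc(c, 6) -> c = 8; heap: [0-4 ALLOC][5-7 ALLOC][8-13 ALLOC][14-47 FREE]
Op 5: d = malloc(9) -> d = 14; heap: [0-4 ALLOC][5-7 ALLOC][8-13 ALLOC][14-22 ALLOC][23-47 FREE]
Op 6: c = realloc(c, 20) -> c = 23; heap: [0-4 ALLOC][5-7 ALLOC][8-13 FREE][14-22 ALLOC][23-42 ALLOC][43-47 FREE]
Op 7: free(d) -> (freed d); heap: [0-4 ALLOC][5-7 ALLOC][8-22 FREE][23-42 ALLOC][43-47 FREE]
Op 8: free(b) -> (freed b); heap: [0-4 ALLOC][5-22 FREE][23-42 ALLOC][43-47 FREE]
Free blocks: [18 5] total_free=23 largest=18 -> 100*(23-18)/23 = 500/23 ≈ 21.739 -> rounds to 22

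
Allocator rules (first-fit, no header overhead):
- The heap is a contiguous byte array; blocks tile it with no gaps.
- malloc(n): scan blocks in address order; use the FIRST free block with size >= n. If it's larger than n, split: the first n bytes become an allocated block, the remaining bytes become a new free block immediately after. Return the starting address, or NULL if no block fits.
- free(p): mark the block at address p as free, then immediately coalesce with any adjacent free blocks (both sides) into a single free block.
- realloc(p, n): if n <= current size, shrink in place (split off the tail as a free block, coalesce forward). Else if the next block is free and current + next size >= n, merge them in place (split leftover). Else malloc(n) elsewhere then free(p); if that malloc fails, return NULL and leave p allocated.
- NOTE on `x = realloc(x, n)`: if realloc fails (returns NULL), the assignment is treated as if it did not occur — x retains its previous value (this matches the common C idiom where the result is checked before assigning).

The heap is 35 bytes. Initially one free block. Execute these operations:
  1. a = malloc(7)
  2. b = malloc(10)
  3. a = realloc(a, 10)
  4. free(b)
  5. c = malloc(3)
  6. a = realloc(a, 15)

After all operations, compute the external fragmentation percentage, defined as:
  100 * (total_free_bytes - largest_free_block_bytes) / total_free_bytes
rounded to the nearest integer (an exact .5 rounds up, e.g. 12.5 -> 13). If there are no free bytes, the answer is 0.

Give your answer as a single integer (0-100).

Op 1: a = malloc(7) -> a = 0; heap: [0-6 ALLOC][7-34 FREE]
Op 2: b = malloc(10) -> b = 7; heap: [0-6 ALLOC][7-16 ALLOC][17-34 FREE]
Op 3: a = realloc(a, 10) -> a = 17; heap: [0-6 FREE][7-16 ALLOC][17-26 ALLOC][27-34 FREE]
Op 4: free(b) -> (freed b); heap: [0-16 FREE][17-26 ALLOC][27-34 FREE]
Op 5: c = malloc(3) -> c = 0; heap: [0-2 ALLOC][3-16 FREE][17-26 ALLOC][27-34 FREE]
Op 6: a = realloc(a, 15) -> a = 17; heap: [0-2 ALLOC][3-16 FREE][17-31 ALLOC][32-34 FREE]
Free blocks: [14 3] total_free=17 largest=14 -> 100*(17-14)/17 = 300/17 ≈ 17.647 -> rounds to 18

Answer: 18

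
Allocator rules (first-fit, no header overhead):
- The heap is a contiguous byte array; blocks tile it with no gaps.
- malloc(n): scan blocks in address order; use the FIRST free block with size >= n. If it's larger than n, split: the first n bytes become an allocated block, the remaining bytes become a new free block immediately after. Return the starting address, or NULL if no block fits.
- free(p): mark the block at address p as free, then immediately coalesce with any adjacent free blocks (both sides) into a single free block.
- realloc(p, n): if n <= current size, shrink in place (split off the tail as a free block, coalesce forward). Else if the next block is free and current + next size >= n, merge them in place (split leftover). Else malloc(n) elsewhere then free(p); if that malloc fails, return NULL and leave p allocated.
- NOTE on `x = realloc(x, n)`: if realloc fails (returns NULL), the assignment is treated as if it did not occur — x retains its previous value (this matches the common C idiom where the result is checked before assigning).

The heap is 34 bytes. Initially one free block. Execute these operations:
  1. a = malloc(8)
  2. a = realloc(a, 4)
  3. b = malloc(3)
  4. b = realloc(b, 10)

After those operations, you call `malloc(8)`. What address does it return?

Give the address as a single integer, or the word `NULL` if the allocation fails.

Answer: 14

Derivation:
Op 1: a = malloc(8) -> a = 0; heap: [0-7 ALLOC][8-33 FREE]
Op 2: a = realloc(a, 4) -> a = 0; heap: [0-3 ALLOC][4-33 FREE]
Op 3: b = malloc(3) -> b = 4; heap: [0-3 ALLOC][4-6 ALLOC][7-33 FREE]
Op 4: b = realloc(b, 10) -> b = 4; heap: [0-3 ALLOC][4-13 ALLOC][14-33 FREE]
malloc(8): first-fit scan over [0-3 ALLOC][4-13 ALLOC][14-33 FREE] -> 14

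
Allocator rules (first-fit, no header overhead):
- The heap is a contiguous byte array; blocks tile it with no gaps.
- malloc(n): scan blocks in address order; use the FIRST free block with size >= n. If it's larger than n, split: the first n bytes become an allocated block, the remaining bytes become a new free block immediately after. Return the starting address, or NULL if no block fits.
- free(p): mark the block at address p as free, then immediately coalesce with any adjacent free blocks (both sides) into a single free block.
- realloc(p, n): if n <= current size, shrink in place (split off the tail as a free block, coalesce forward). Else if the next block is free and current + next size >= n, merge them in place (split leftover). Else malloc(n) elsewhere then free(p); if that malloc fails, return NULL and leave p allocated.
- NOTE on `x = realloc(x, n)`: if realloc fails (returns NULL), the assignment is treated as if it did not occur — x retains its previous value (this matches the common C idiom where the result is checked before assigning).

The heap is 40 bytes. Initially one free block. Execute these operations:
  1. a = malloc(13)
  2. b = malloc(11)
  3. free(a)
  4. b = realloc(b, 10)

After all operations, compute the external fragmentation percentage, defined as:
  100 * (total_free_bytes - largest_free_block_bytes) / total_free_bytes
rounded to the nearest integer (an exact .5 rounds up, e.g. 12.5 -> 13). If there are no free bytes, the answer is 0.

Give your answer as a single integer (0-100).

Op 1: a = malloc(13) -> a = 0; heap: [0-12 ALLOC][13-39 FREE]
Op 2: b = malloc(11) -> b = 13; heap: [0-12 ALLOC][13-23 ALLOC][24-39 FREE]
Op 3: free(a) -> (freed a); heap: [0-12 FREE][13-23 ALLOC][24-39 FREE]
Op 4: b = realloc(b, 10) -> b = 13; heap: [0-12 FREE][13-22 ALLOC][23-39 FREE]
Free blocks: [13 17] total_free=30 largest=17 -> 100*(30-17)/30 = 1300/30 ≈ 43.333 -> rounds to 43

Answer: 43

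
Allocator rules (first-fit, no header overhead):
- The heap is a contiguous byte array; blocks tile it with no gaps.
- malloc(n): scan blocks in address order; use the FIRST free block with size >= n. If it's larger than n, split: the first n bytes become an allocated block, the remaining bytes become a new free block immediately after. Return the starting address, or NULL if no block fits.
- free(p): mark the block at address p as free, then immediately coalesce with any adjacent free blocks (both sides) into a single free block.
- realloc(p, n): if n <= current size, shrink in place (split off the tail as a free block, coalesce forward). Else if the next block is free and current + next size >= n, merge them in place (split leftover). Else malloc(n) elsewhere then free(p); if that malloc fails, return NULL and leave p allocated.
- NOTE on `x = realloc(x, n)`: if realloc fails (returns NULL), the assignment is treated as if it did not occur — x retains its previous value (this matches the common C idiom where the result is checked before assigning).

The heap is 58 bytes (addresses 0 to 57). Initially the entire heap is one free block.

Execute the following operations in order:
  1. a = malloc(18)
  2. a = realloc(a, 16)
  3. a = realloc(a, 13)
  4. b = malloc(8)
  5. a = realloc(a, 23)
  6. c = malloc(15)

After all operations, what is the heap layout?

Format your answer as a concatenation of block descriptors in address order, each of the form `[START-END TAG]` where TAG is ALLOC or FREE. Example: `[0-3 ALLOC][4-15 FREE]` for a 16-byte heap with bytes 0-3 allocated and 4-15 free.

Op 1: a = malloc(18) -> a = 0; heap: [0-17 ALLOC][18-57 FREE]
Op 2: a = realloc(a, 16) -> a = 0; heap: [0-15 ALLOC][16-57 FREE]
Op 3: a = realloc(a, 13) -> a = 0; heap: [0-12 ALLOC][13-57 FREE]
Op 4: b = malloc(8) -> b = 13; heap: [0-12 ALLOC][13-20 ALLOC][21-57 FREE]
Op 5: a = realloc(a, 23) -> a = 21; heap: [0-12 FREE][13-20 ALLOC][21-43 ALLOC][44-57 FREE]
Op 6: c = malloc(15) -> c = NULL; heap: [0-12 FREE][13-20 ALLOC][21-43 ALLOC][44-57 FREE]

Answer: [0-12 FREE][13-20 ALLOC][21-43 ALLOC][44-57 FREE]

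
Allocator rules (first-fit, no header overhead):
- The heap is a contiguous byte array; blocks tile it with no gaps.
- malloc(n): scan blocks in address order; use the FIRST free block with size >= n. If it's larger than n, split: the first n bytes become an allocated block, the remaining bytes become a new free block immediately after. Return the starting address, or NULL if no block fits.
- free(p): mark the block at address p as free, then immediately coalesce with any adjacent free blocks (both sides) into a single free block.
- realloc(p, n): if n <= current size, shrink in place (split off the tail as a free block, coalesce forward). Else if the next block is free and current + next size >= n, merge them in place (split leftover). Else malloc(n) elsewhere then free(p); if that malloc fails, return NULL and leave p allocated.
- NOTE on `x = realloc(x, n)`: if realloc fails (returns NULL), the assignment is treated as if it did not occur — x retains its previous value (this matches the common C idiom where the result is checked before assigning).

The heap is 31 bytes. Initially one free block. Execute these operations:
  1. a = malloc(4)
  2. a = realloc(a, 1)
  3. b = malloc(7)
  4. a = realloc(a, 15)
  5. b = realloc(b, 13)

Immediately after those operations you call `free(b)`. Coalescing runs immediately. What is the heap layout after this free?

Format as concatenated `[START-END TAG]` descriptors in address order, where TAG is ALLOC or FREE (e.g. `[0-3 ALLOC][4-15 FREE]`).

Op 1: a = malloc(4) -> a = 0; heap: [0-3 ALLOC][4-30 FREE]
Op 2: a = realloc(a, 1) -> a = 0; heap: [0-0 ALLOC][1-30 FREE]
Op 3: b = malloc(7) -> b = 1; heap: [0-0 ALLOC][1-7 ALLOC][8-30 FREE]
Op 4: a = realloc(a, 15) -> a = 8; heap: [0-0 FREE][1-7 ALLOC][8-22 ALLOC][23-30 FREE]
Op 5: b = realloc(b, 13) -> NULL (b unchanged); heap: [0-0 FREE][1-7 ALLOC][8-22 ALLOC][23-30 FREE]
free(b): b = 1 -> block [1-7 ALLOC]; mark free, coalesce with adjacent free neighbors -> [0-7 FREE][8-22 ALLOC][23-30 FREE]

Answer: [0-7 FREE][8-22 ALLOC][23-30 FREE]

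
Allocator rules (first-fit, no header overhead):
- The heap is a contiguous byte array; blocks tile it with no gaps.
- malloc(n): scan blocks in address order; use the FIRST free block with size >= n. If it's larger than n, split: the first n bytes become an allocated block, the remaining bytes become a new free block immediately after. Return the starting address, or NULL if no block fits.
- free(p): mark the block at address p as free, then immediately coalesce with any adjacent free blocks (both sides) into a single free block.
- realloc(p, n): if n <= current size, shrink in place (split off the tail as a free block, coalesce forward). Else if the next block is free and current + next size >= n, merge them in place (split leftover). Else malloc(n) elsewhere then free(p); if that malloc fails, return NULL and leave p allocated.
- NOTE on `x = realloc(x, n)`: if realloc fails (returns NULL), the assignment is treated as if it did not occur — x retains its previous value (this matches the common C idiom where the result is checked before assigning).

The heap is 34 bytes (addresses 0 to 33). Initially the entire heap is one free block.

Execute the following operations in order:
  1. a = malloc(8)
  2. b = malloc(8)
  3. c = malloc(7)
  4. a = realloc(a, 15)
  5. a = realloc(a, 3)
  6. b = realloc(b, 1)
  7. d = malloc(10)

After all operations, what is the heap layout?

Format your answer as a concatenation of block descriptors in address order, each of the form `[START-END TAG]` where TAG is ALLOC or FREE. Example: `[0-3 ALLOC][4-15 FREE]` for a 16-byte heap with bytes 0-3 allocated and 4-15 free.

Answer: [0-2 ALLOC][3-7 FREE][8-8 ALLOC][9-15 FREE][16-22 ALLOC][23-32 ALLOC][33-33 FREE]

Derivation:
Op 1: a = malloc(8) -> a = 0; heap: [0-7 ALLOC][8-33 FREE]
Op 2: b = malloc(8) -> b = 8; heap: [0-7 ALLOC][8-15 ALLOC][16-33 FREE]
Op 3: c = malloc(7) -> c = 16; heap: [0-7 ALLOC][8-15 ALLOC][16-22 ALLOC][23-33 FREE]
Op 4: a = realloc(a, 15) -> NULL (a unchanged); heap: [0-7 ALLOC][8-15 ALLOC][16-22 ALLOC][23-33 FREE]
Op 5: a = realloc(a, 3) -> a = 0; heap: [0-2 ALLOC][3-7 FREE][8-15 ALLOC][16-22 ALLOC][23-33 FREE]
Op 6: b = realloc(b, 1) -> b = 8; heap: [0-2 ALLOC][3-7 FREE][8-8 ALLOC][9-15 FREE][16-22 ALLOC][23-33 FREE]
Op 7: d = malloc(10) -> d = 23; heap: [0-2 ALLOC][3-7 FREE][8-8 ALLOC][9-15 FREE][16-22 ALLOC][23-32 ALLOC][33-33 FREE]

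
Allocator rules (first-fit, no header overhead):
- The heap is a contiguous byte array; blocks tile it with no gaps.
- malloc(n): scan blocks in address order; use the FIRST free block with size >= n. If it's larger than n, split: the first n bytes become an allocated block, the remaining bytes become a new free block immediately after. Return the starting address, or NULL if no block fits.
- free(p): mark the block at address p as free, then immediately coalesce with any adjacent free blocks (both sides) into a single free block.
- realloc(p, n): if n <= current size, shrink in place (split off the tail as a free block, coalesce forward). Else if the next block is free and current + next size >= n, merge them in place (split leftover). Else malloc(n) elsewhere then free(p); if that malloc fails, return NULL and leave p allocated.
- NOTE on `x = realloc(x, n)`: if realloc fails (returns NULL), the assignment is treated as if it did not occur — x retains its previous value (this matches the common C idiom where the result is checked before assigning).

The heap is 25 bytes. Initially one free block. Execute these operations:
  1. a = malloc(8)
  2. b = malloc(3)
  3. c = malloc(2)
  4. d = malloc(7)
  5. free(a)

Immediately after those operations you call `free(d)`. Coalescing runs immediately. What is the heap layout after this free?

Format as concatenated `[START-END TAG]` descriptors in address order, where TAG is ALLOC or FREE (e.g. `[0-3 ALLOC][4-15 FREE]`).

Answer: [0-7 FREE][8-10 ALLOC][11-12 ALLOC][13-24 FREE]

Derivation:
Op 1: a = malloc(8) -> a = 0; heap: [0-7 ALLOC][8-24 FREE]
Op 2: b = malloc(3) -> b = 8; heap: [0-7 ALLOC][8-10 ALLOC][11-24 FREE]
Op 3: c = malloc(2) -> c = 11; heap: [0-7 ALLOC][8-10 ALLOC][11-12 ALLOC][13-24 FREE]
Op 4: d = malloc(7) -> d = 13; heap: [0-7 ALLOC][8-10 ALLOC][11-12 ALLOC][13-19 ALLOC][20-24 FREE]
Op 5: free(a) -> (freed a); heap: [0-7 FREE][8-10 ALLOC][11-12 ALLOC][13-19 ALLOC][20-24 FREE]
free(d): d = 13 -> block [13-19 ALLOC]; mark free, coalesce with adjacent free neighbors -> [0-7 FREE][8-10 ALLOC][11-12 ALLOC][13-24 FREE]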